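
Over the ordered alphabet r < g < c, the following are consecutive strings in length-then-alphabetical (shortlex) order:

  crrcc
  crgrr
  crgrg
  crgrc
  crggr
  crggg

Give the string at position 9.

Advancing 3 positions from crggg through crggg → crggc → crgcr reaches term 9.

crgcg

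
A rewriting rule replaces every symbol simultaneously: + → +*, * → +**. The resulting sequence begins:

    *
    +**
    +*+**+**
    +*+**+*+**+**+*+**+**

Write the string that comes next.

Rewriting the 21 symbols of +*+**+*+**+**+*+**+** one by one yields +* +** +* +** +** +* +** +* +** +** +* +** +** +* +** +* +** +** +* +** +**; concatenated:

+*+**+*+**+**+*+**+*+**+**+*+**+**+*+**+*+**+**+*+**+**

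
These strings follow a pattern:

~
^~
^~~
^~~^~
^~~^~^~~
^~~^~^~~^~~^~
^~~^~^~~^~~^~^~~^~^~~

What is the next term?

From term 3 onward, concatenate the last term with the second-to-last: ^~·~ = ^~~, ^~~·^~ = ^~~^~, …
Continuing: ^~~^~^~~^~~^~^~~^~^~~ · ^~~^~^~~^~~^~ gives term 8.

^~~^~^~~^~~^~^~~^~^~~^~~^~^~~^~~^~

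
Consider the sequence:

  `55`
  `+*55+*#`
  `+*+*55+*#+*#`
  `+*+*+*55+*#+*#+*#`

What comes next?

Every step adds +* to the front and +*# to the end of the previous string.
Applying this once more to +*+*+*55+*#+*#+*#:

+*+*+*+*55+*#+*#+*#+*#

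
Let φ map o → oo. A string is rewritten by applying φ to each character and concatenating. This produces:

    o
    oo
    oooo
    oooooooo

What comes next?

oooooooooooooooo

Apply φ to oooooooo symbol by symbol: o→oo, o→oo, o→oo, o→oo, o→oo, o→oo, o→oo, o→oo; joined: oo oo oo oo oo oo oo oo.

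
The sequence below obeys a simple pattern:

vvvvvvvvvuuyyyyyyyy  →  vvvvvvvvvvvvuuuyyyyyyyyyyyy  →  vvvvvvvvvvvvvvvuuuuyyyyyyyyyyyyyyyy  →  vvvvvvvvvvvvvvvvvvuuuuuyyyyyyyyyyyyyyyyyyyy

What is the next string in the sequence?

vvvvvvvvvvvvvvvvvvvvvuuuuuuyyyyyyyyyyyyyyyyyyyyyyyy

The n-th term is 3n+3 v's then n u's then 4n y's, where the shown terms are n = 2, 3, 4, 5.
For the next term, n = 6, so the run lengths are 21, 6, 24.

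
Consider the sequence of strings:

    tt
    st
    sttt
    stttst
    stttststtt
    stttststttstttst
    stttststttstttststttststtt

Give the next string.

From term 3 onward, concatenate the last term with the second-to-last: st·tt = sttt, sttt·st = stttst, …
Continuing: stttststttstttststttststtt · stttststttstttst gives term 8.

stttststttstttststttststttstttststttstttst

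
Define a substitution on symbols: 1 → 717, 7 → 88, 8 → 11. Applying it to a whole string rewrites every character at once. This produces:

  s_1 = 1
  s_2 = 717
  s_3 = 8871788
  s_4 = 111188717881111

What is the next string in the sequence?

717717717717111188717881111717717717717

Replace each of the 15 characters of 111188717881111 in place — 717 717 717 717 11 11 88 717 88 11 11 717 717 717 717 — and concatenate.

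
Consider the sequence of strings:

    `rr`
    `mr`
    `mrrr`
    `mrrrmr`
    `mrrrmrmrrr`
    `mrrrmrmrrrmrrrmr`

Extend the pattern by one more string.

Each term (from the third on) is the previous term followed by the one before it: term 3 = mr·rr = mrrr.
Continuing: mrrrmrmrrrmrrrmr · mrrrmrmrrr gives term 7.

mrrrmrmrrrmrrrmrmrrrmrmrrr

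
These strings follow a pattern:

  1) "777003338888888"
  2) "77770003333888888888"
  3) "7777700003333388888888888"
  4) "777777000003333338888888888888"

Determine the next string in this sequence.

77777770000003333333888888888888888

The n-th term is n 7's then n-1 0's then n 3's then 2n+1 8's, where the shown terms are n = 3, 4, 5, 6.
Setting n = 7 gives 7, 6, 7, 15 characters in each block.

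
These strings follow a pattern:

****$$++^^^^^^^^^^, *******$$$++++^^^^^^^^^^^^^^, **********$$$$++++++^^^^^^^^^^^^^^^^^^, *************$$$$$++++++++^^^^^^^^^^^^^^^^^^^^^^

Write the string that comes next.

****************$$$$$$++++++++++^^^^^^^^^^^^^^^^^^^^^^^^^^

Term n consists of 3n-2 *'s, followed by n $'s, followed by 2n-2 +'s, followed by 4n+2 ^'s, where the shown terms are n = 2, 3, 4, 5.
For the next term, n = 6, so the run lengths are 16, 6, 10, 26.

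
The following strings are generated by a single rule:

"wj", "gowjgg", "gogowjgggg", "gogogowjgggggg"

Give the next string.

gogogogowjgggggggg

s(k+1) = go·s(k)·gg, so each term gains go as a prefix and gg as a suffix.
So the next term is go·gogogowjgggggg·gg.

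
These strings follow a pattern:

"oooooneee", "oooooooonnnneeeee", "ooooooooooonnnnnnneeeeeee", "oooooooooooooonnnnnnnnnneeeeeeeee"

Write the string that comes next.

Reading off run lengths: o runs 5, 8, 11, 14; n runs 1, 4, 7, 10; e runs 3, 5, 7, 9 — each is linear in n (n = 1, 2, …).
At n = 5 the blocks have lengths 17, 13, 11.

ooooooooooooooooonnnnnnnnnnnnneeeeeeeeeee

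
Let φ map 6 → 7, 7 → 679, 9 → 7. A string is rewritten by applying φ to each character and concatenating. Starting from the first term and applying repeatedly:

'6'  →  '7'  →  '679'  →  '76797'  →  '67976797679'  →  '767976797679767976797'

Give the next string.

Rewriting the 21 symbols of 767976797679767976797 one by one yields 679 7 679 7 679 7 679 7 679 7 679 7 679 7 679 7 679 7 679 7 679; concatenated:

6797679767976797679767976797679767976797679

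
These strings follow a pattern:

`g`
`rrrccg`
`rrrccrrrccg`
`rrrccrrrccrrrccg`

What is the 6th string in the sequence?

Every step adds rrrcc at the front: s(k+1) = rrrcc·s(k).
From rrrccrrrccrrrccg, 2 further steps: rrrccrrrccrrrccg → rrrccrrrccrrrccrrrccg → (answer).

rrrccrrrccrrrccrrrccrrrccg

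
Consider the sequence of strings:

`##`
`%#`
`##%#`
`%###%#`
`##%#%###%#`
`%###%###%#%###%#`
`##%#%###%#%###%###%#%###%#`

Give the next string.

This is a Fibonacci-style word recurrence s(k) = s(k−2)·s(k−1): e.g. ##·%# = ##%#.
The next term joins %###%###%#%###%# and ##%#%###%#%###%###%#%###%#.

%###%###%#%###%###%#%###%#%###%###%#%###%#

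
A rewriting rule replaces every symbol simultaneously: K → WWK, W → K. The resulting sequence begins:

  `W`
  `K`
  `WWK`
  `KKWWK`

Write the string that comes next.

Expanding KKWWK: K→WWK, K→WWK, W→K, W→K, K→WWK. Concatenated: WWK WWK K K WWK.

WWKWWKKKWWK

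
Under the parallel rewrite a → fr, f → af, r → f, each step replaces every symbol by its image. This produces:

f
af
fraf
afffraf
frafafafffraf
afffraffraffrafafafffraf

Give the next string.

frafafafffrafafffrafafffraffraffrafafafffraf

φ(afffraffraffrafafafffraf) expands symbol-by-symbol to fr af af af f fr af af f fr af af f fr af fr af fr af af af f fr af; joining the 24 pieces gives the next term.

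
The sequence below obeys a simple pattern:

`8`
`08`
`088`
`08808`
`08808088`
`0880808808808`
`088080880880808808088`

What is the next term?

0880808808808088080880880808808808

From term 3 onward, concatenate the last term with the second-to-last: 08·8 = 088, 088·08 = 08808, …
So term 8 is 088080880880808808088·0880808808808.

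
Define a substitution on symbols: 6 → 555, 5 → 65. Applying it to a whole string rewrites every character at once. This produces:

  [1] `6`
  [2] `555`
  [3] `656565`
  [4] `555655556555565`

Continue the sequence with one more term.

Rewriting the 15 symbols of 555655556555565 one by one yields 65 65 65 555 65 65 65 65 555 65 65 65 65 555 65; concatenated:

656565555656565655556565656555565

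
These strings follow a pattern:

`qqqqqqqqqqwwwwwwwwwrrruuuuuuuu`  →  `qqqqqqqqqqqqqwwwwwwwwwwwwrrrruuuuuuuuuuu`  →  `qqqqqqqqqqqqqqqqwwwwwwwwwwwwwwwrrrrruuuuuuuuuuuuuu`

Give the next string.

Reading off run lengths: q runs 10, 13, 16; w runs 9, 12, 15; r runs 3, 4, 5; u runs 8, 11, 14 — each is linear in n, where the shown terms are n = 3, 4, 5.
Setting n = 6 gives 19, 18, 6, 17 characters in each block.

qqqqqqqqqqqqqqqqqqqwwwwwwwwwwwwwwwwwwrrrrrruuuuuuuuuuuuuuuuu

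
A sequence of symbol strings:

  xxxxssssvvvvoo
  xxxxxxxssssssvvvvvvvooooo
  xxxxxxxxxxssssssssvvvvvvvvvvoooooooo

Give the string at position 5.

Term n consists of 3n+1 x's, followed by 2n+2 s's, followed by 3n+1 v's, followed by 3n-1 o's (n = 1, 2, …).
At n = 5 the blocks have lengths 16, 12, 16, 14.

xxxxxxxxxxxxxxxxssssssssssssvvvvvvvvvvvvvvvvoooooooooooooo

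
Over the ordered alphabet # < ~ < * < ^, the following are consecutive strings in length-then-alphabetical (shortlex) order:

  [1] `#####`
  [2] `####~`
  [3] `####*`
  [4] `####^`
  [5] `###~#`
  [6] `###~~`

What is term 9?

###*#

Stepping forward 3 times from ###~~: ###~~ → ###~* → ###~^, then the target.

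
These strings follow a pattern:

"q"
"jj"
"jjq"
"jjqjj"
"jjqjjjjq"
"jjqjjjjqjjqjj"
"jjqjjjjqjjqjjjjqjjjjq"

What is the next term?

From term 3 onward, concatenate the last term with the second-to-last: jj·q = jjq, jjq·jj = jjqjj, …
So term 8 is jjqjjjjqjjqjjjjqjjjjq·jjqjjjjqjjqjj.

jjqjjjjqjjqjjjjqjjjjqjjqjjjjqjjqjj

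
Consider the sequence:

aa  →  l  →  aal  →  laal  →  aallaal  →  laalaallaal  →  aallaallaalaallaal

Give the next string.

laalaallaalaallaallaalaallaal

Each term (from the third on) is the two preceding terms concatenated in order: term 3 = aa·l = aal.
So term 8 is laalaallaal·aallaallaalaallaal.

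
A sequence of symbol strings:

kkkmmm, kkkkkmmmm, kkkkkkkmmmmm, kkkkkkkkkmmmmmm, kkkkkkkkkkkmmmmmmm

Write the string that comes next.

kkkkkkkkkkkkkmmmmmmmm

The n-th term is 2n-1 k's then n+1 m's, where the shown terms are n = 2, 3, 4, 5, 6.
At n = 7 the blocks have lengths 13, 8.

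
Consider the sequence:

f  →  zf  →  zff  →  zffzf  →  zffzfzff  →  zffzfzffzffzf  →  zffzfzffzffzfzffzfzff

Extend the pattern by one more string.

zffzfzffzffzfzffzfzffzffzfzffzffzf

Each term (from the third on) is the previous term followed by the one before it: term 3 = zf·f = zff.
The next term joins zffzfzffzffzfzffzfzff and zffzfzffzffzf.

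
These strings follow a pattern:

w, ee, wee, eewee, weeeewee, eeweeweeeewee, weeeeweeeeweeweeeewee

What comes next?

Each term (from the third on) is the two preceding terms concatenated in order: term 3 = w·ee = wee.
The next term joins eeweeweeeewee and weeeeweeeeweeweeeewee.

eeweeweeeeweeweeeeweeeeweeweeeewee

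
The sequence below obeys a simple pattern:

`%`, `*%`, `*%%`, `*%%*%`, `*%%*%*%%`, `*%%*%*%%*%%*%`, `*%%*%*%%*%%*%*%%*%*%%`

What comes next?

Each term (from the third on) is the previous term followed by the one before it: term 3 = *%·% = *%%.
The next term joins *%%*%*%%*%%*%*%%*%*%% and *%%*%*%%*%%*%.

*%%*%*%%*%%*%*%%*%*%%*%%*%*%%*%%*%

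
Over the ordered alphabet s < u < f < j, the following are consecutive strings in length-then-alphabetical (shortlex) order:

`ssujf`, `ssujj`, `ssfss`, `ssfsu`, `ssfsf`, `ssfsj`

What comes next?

ssfus

Find the rightmost character of ssfsj below j, bump it to the next letter, and reset everything to its right to s.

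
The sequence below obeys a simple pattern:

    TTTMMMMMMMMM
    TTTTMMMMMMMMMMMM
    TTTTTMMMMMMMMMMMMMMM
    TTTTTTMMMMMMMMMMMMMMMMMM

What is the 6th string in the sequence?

TTTTTTTTMMMMMMMMMMMMMMMMMMMMMMMM

Term n consists of n T's, followed by 3n M's, where the shown terms are n = 3, 4, 5, 6.
At n = 8 the blocks have lengths 8, 24.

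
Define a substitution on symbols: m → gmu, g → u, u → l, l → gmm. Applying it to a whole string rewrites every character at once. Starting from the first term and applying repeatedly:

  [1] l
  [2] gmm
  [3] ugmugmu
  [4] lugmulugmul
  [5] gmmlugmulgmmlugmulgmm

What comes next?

φ(gmmlugmulgmmlugmulgmm) expands symbol-by-symbol to u gmu gmu gmm l u gmu l gmm u gmu gmu gmm l u gmu l gmm u gmu gmu; joining the 21 pieces gives the next term.

ugmugmugmmlugmulgmmugmugmugmmlugmulgmmugmugmu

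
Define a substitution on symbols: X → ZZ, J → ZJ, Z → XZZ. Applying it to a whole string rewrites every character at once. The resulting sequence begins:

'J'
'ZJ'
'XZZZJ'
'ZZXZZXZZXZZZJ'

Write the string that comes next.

φ(ZZXZZXZZXZZZJ) expands symbol-by-symbol to XZZ XZZ ZZ XZZ XZZ ZZ XZZ XZZ ZZ XZZ XZZ XZZ ZJ; joining the 13 pieces gives the next term.

XZZXZZZZXZZXZZZZXZZXZZZZXZZXZZXZZZJ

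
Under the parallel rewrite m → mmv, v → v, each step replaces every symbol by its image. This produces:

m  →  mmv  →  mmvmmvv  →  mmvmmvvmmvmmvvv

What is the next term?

Applying the rule to each of the 15 symbols of mmvmmvvmmvmmvvv gives the pieces mmv mmv v mmv mmv v v mmv mmv v mmv mmv v v v, which concatenate to the answer.

mmvmmvvmmvmmvvvmmvmmvvmmvmmvvvv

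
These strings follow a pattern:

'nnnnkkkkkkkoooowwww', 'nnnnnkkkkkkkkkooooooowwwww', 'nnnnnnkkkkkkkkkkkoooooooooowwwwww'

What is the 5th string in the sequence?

nnnnnnnnkkkkkkkkkkkkkkkoooooooooooooooowwwwwwww

Term n consists of n+2 n's, followed by 2n+3 k's, followed by 3n-2 o's, followed by n+2 w's, where the shown terms are n = 2, 3, 4.
For term 5, n = 6, so the run lengths are 8, 15, 16, 8.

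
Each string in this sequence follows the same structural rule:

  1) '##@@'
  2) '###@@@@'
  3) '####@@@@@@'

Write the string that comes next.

Reading off run lengths: # runs 2, 3, 4; @ runs 2, 4, 6 — each is linear in n (n = 1, 2, …).
For the next term, n = 4, so the run lengths are 5, 8.

#####@@@@@@@@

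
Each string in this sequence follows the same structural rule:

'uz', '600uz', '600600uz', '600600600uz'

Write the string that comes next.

Every step adds 600 at the front: s(k+1) = 600·s(k).
Applying this once more to 600600600uz:

600600600600uz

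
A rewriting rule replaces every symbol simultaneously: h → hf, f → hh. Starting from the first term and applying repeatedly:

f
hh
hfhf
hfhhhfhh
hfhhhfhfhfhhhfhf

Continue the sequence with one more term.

Rewriting the 16 symbols of hfhhhfhfhfhhhfhf one by one yields hf hh hf hf hf hh hf hh hf hh hf hf hf hh hf hh; concatenated:

hfhhhfhfhfhhhfhhhfhhhfhfhfhhhfhh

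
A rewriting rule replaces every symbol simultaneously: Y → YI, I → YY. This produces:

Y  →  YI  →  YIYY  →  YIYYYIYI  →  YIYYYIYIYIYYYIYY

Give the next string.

YIYYYIYIYIYYYIYYYIYYYIYIYIYYYIYI

Replace each of the 16 characters of YIYYYIYIYIYYYIYY in place — YI YY YI YI YI YY YI YY YI YY YI YI YI YY YI YI — and concatenate.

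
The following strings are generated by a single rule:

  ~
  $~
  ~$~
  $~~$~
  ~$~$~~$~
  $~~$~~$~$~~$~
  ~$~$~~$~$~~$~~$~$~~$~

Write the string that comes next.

$~~$~~$~$~~$~~$~$~~$~$~~$~~$~$~~$~

From term 3 onward, concatenate the second-to-last term with the last: ~·$~ = ~$~, $~·~$~ = $~~$~, …
The next term joins $~~$~~$~$~~$~ and ~$~$~~$~$~~$~~$~$~~$~.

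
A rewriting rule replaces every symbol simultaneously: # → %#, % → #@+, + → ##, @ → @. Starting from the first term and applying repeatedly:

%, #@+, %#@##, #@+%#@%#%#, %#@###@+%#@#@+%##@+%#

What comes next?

#@+%#@%#%#%#@###@+%#@%#@###@+%#%#@###@+%#

Applying the rule to each of the 21 symbols of %#@###@+%#@#@+%##@+%# gives the pieces #@+ %# @ %# %# %# @ ## #@+ %# @ %# @ ## #@+ %# %# @ ## #@+ %#, which concatenate to the answer.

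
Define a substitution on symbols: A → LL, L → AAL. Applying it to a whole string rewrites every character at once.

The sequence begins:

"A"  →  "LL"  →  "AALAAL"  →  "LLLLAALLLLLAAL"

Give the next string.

Rewriting the 14 symbols of LLLLAALLLLLAAL one by one yields AAL AAL AAL AAL LL LL AAL AAL AAL AAL AAL LL LL AAL; concatenated:

AALAALAALAALLLLLAALAALAALAALAALLLLLAAL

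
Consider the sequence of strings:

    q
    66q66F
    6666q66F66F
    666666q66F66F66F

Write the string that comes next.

Every step adds 66 to the front and 66F to the end of the previous string.
Applying this once more to 666666q66F66F66F:

66666666q66F66F66F66F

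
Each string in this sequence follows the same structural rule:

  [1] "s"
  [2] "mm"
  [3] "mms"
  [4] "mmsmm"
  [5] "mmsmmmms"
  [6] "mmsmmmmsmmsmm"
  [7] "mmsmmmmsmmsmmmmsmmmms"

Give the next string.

From term 3 onward, concatenate the last term with the second-to-last: mm·s = mms, mms·mm = mmsmm, …
The next term joins mmsmmmmsmmsmmmmsmmmms and mmsmmmmsmmsmm.

mmsmmmmsmmsmmmmsmmmmsmmsmmmmsmmsmm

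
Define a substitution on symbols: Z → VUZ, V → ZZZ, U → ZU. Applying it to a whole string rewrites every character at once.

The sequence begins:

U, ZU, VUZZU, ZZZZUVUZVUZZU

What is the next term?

Rewriting the 13 symbols of ZZZZUVUZVUZZU one by one yields VUZ VUZ VUZ VUZ ZU ZZZ ZU VUZ ZZZ ZU VUZ VUZ ZU; concatenated:

VUZVUZVUZVUZZUZZZZUVUZZZZZUVUZVUZZU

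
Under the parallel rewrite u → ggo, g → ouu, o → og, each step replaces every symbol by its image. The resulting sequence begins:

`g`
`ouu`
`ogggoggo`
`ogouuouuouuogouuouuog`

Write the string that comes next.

Applying the rule to each of the 21 symbols of ogouuouuouuogouuouuog gives the pieces og ouu og ggo ggo og ggo ggo og ggo ggo og ouu og ggo ggo og ggo ggo og ouu, which concatenate to the answer.

ogouuogggoggoogggoggoogggoggoogouuogggoggoogggoggoogouu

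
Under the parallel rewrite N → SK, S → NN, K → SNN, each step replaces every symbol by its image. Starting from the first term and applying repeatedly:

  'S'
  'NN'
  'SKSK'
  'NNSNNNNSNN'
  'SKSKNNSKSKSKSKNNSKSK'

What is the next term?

Rewriting the 20 symbols of SKSKNNSKSKSKSKNNSKSK one by one yields NN SNN NN SNN SK SK NN SNN NN SNN NN SNN NN SNN SK SK NN SNN NN SNN; concatenated:

NNSNNNNSNNSKSKNNSNNNNSNNNNSNNNNSNNSKSKNNSNNNNSNN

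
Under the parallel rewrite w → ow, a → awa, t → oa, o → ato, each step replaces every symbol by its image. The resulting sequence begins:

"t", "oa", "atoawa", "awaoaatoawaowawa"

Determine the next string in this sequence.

awaowawaatoawaawaoaatoawaowawaatoowawaowawa

Replace each of the 16 characters of awaoaatoawaowawa in place — awa ow awa ato awa awa oa ato awa ow awa ato ow awa ow awa — and concatenate.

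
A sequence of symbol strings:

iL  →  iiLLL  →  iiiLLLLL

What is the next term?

iiiiLLLLLLL

Each string has the form i^{n} L^{2n-1} (n = 1, 2, …).
Setting n = 4 gives 4, 7 characters in each block.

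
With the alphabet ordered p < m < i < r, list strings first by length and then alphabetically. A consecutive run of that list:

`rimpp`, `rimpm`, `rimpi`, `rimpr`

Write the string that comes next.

rimmp

Treat rimpr as a base-4 numeral over the given alphabet and add one, carrying through any trailing r's.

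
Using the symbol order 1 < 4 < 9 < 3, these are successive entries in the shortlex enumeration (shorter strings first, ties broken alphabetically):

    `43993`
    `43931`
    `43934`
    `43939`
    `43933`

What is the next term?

43311

The successor of 43933 increments the rightmost position that isn't already 3 and resets every position after it to 1.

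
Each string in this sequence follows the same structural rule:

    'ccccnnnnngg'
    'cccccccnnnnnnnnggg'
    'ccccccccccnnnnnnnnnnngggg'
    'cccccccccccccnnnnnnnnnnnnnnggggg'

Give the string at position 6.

Term n consists of 3n+1 c's, followed by 3n+2 n's, followed by n+1 g's (n = 1, 2, …).
At n = 6 the blocks have lengths 19, 20, 7.

cccccccccccccccccccnnnnnnnnnnnnnnnnnnnnggggggg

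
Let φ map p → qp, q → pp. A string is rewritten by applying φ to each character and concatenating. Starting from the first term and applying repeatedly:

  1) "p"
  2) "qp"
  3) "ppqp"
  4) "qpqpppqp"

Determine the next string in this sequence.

Expanding qpqpppqp: q→pp, p→qp, q→pp, p→qp, p→qp, p→qp, q→pp, p→qp. Concatenated: pp qp pp qp qp qp pp qp.

ppqpppqpqpqpppqp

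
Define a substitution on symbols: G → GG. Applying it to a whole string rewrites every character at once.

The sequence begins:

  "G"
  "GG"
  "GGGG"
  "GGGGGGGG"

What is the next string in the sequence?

GGGGGGGGGGGGGGGG

Expanding GGGGGGGG: G→GG, G→GG, G→GG, G→GG, G→GG, G→GG, G→GG, G→GG. Concatenated: GG GG GG GG GG GG GG GG.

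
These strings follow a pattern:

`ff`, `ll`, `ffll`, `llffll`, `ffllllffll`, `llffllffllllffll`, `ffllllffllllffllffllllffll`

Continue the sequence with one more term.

llffllffllllffllffllllffllllffllffllllffll

From term 3 onward, concatenate the second-to-last term with the last: ff·ll = ffll, ll·ffll = llffll, …
So term 8 is llffllffllllffll·ffllllffllllffllffllllffll.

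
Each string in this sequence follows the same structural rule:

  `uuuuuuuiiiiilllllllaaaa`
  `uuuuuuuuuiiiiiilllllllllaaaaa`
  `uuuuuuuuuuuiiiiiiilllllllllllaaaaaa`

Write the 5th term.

Each string has the form u^{2n+3} i^{n+3} l^{2n+3} a^{n+2}, where the shown terms are n = 2, 3, 4.
For term 5, n = 6, so the run lengths are 15, 9, 15, 8.

uuuuuuuuuuuuuuuiiiiiiiiilllllllllllllllaaaaaaaa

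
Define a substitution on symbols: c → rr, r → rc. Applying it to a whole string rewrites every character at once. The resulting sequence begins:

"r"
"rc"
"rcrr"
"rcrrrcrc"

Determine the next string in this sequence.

Expanding rcrrrcrc: r→rc, c→rr, r→rc, r→rc, r→rc, c→rr, r→rc, c→rr. Concatenated: rc rr rc rc rc rr rc rr.

rcrrrcrcrcrrrcrr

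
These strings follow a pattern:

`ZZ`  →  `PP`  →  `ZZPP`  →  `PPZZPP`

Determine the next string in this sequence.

This is a Fibonacci-style word recurrence s(k) = s(k−2)·s(k−1): e.g. ZZ·PP = ZZPP.
So term 5 is ZZPP·PPZZPP.

ZZPPPPZZPP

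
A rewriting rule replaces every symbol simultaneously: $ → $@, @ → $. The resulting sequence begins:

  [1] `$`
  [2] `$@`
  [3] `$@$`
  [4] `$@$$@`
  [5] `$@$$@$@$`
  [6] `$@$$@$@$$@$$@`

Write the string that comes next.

$@$$@$@$$@$$@$@$$@$@$

φ($@$$@$@$$@$$@) expands symbol-by-symbol to $@ $ $@ $@ $ $@ $ $@ $@ $ $@ $@ $; joining the 13 pieces gives the next term.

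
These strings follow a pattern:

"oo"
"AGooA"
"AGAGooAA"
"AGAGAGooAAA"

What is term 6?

Every step adds AG to the front and A to the end of the previous string.
From AGAGAGooAAA, 2 further steps: AGAGAGooAAA → AGAGAGAGooAAAA → (answer).

AGAGAGAGAGooAAAAA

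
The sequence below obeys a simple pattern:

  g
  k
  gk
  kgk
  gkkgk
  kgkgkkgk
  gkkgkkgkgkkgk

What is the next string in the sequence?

kgkgkkgkgkkgkkgkgkkgk

Each term (from the third on) is the two preceding terms concatenated in order: term 3 = g·k = gk.
So term 8 is kgkgkkgk·gkkgkkgkgkkgk.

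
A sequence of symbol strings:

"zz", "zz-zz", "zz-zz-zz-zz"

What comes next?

Each string is two copies of the previous one joined by '-'.
Doubling zz-zz-zz-zz with '-' between the halves:

zz-zz-zz-zz-zz-zz-zz-zz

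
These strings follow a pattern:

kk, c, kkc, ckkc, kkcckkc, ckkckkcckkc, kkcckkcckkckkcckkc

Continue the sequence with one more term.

ckkckkcckkckkcckkcckkckkcckkc

This is a Fibonacci-style word recurrence s(k) = s(k−2)·s(k−1): e.g. kk·c = kkc.
The next term joins ckkckkcckkc and kkcckkcckkckkcckkc.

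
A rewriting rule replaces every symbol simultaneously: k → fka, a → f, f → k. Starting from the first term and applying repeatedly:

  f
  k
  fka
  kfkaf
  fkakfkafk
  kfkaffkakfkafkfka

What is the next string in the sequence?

fkakfkafkkfkaffkakfkafkfkakfkaf

Applying the rule to each of the 17 symbols of kfkaffkakfkafkfka gives the pieces fka k fka f k k fka f fka k fka f k fka k fka f, which concatenate to the answer.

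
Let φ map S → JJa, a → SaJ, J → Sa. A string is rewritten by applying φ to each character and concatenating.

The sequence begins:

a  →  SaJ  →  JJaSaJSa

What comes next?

Rewriting each symbol of JJaSaJSa: J→Sa, J→Sa, a→SaJ, S→JJa, a→SaJ, J→Sa, S→JJa, a→SaJ, which concatenates to Sa Sa SaJ JJa SaJ Sa JJa SaJ.

SaSaSaJJJaSaJSaJJaSaJ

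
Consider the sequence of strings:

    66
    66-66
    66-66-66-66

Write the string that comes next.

Every step duplicates the string with '-' between the halves.
One more doubling of 66-66-66-66 gives the answer.

66-66-66-66-66-66-66-66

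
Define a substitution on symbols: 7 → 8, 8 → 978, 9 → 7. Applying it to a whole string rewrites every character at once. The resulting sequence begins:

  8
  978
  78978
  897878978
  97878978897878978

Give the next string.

Replace each of the 17 characters of 97878978897878978 in place — 7 8 978 8 978 7 8 978 978 7 8 978 8 978 7 8 978 — and concatenate.

7897889787897897878978897878978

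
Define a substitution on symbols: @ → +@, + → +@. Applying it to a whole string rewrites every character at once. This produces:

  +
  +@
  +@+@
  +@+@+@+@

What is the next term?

+@+@+@+@+@+@+@+@

Apply φ to +@+@+@+@ symbol by symbol: +→+@, @→+@, +→+@, @→+@, +→+@, @→+@, +→+@, @→+@; joined: +@ +@ +@ +@ +@ +@ +@ +@.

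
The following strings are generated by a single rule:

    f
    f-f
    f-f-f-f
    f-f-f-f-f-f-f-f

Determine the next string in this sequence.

f-f-f-f-f-f-f-f-f-f-f-f-f-f-f-f

Each string is two copies of the previous one joined by '-'.
So the next term is two copies of f-f-f-f-f-f-f-f with '-' between the halves.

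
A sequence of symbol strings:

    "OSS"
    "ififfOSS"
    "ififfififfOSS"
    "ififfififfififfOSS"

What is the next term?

Each term is the previous one with ififf prepended.
One more step from ififfififfififfOSS gives the answer.

ififfififfififfififfOSS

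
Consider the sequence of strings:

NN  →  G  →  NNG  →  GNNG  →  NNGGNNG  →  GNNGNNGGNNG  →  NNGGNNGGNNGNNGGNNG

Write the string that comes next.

GNNGNNGGNNGNNGGNNGGNNGNNGGNNG

From term 3 onward, concatenate the second-to-last term with the last: NN·G = NNG, G·NNG = GNNG, …
Continuing: GNNGNNGGNNG · NNGGNNGGNNGNNGGNNG gives term 8.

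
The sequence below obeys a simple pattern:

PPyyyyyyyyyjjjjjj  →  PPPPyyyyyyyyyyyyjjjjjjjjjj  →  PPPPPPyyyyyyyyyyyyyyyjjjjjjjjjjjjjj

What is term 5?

PPPPPPPPPPyyyyyyyyyyyyyyyyyyyyyjjjjjjjjjjjjjjjjjjjjjj

Each string has the form P^{2n-2} y^{3n+3} j^{4n-2}, where the shown terms are n = 2, 3, 4.
Setting n = 6 gives 10, 21, 22 characters in each block.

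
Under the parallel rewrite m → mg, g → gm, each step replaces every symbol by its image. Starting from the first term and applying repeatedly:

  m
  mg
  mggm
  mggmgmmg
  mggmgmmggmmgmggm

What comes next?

Rewriting the 16 symbols of mggmgmmggmmgmggm one by one yields mg gm gm mg gm mg mg gm gm mg mg gm mg gm gm mg; concatenated:

mggmgmmggmmgmggmgmmgmggmmggmgmmg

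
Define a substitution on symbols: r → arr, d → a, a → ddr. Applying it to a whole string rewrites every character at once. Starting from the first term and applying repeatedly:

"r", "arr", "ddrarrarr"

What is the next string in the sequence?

aaarrddrarrarrddrarrarr

Expanding ddrarrarr: d→a, d→a, r→arr, a→ddr, r→arr, r→arr, a→ddr, r→arr, r→arr. Concatenated: a a arr ddr arr arr ddr arr arr.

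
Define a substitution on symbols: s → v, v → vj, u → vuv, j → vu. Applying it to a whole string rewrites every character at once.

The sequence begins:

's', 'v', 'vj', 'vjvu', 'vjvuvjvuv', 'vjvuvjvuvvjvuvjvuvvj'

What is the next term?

vjvuvjvuvvjvuvjvuvvjvjvuvjvuvvjvuvjvuvvjvjvu

Applying the rule to each of the 20 symbols of vjvuvjvuvvjvuvjvuvvj gives the pieces vj vu vj vuv vj vu vj vuv vj vj vu vj vuv vj vu vj vuv vj vj vu, which concatenate to the answer.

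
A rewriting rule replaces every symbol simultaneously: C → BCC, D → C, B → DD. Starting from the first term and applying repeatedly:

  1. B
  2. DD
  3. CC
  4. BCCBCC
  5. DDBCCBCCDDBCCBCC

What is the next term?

CCDDBCCBCCDDBCCBCCCCDDBCCBCCDDBCCBCC

Applying the rule to each of the 16 symbols of DDBCCBCCDDBCCBCC gives the pieces C C DD BCC BCC DD BCC BCC C C DD BCC BCC DD BCC BCC, which concatenate to the answer.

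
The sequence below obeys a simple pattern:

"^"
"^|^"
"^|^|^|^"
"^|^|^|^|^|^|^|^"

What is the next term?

^|^|^|^|^|^|^|^|^|^|^|^|^|^|^|^

Every step duplicates the string with '|' between the halves.
One more doubling of ^|^|^|^|^|^|^|^ gives the answer.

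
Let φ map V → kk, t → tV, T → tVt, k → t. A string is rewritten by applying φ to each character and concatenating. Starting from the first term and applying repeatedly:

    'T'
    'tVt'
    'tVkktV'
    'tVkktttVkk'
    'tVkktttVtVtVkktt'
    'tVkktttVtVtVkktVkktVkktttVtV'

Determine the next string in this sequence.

tVkktttVtVtVkktVkktVkktttVkktttVkktttVtVtVkktVkk

Replace each of the 28 characters of tVkktttVtVtVkktVkktVkktttVtV in place — tV kk t t tV tV tV kk tV kk tV kk t t tV kk t t tV kk t t tV tV tV kk tV kk — and concatenate.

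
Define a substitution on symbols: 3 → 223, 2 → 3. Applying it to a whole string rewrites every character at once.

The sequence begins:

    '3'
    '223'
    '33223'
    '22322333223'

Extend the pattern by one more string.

332233322322322333223

Apply φ to 22322333223 symbol by symbol: 2→3, 2→3, 3→223, 2→3, 2→3, 3→223, 3→223, 3→223, 2→3, 2→3, 3→223; joined: 3 3 223 3 3 223 223 223 3 3 223.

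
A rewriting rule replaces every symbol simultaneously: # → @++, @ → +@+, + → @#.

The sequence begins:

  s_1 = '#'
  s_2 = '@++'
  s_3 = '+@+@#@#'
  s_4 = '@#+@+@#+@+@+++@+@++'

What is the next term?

Replace each of the 19 characters of @#+@+@#+@+@+++@+@++ in place — +@+ @++ @# +@+ @# +@+ @++ @# +@+ @# +@+ @# @# @# +@+ @# +@+ @# @# — and concatenate.

+@+@++@#+@+@#+@+@++@#+@+@#+@+@#@#@#+@+@#+@+@#@#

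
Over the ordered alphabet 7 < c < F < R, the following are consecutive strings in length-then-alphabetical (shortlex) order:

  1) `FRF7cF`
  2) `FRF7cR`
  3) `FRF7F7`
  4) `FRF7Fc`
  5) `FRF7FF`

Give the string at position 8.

Stepping forward 3 times from FRF7FF: FRF7FF → FRF7FR → FRF7R7, then the target.

FRF7Rc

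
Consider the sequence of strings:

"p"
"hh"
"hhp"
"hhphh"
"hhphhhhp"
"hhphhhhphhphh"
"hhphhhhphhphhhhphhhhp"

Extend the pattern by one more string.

hhphhhhphhphhhhphhhhphhphhhhphhphh

This is a Fibonacci-style word recurrence s(k) = s(k−1)·s(k−2): e.g. hh·p = hhp.
The next term joins hhphhhhphhphhhhphhhhp and hhphhhhphhphh.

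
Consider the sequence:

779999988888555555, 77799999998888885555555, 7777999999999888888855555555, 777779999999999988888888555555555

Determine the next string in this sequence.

77777799999999999998888888885555555555

The n-th term is n-1 7's then 2n-1 9's then n+2 8's then n+3 5's, where the shown terms are n = 3, 4, 5, 6.
Setting n = 7 gives 6, 13, 9, 10 characters in each block.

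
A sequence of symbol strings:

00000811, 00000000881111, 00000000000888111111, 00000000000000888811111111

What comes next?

Reading off run lengths: 0 runs 5, 8, 11, 14; 8 runs 1, 2, 3, 4; 1 runs 2, 4, 6, 8 — each is linear in n (n = 1, 2, …).
Setting n = 5 gives 17, 5, 10 characters in each block.

00000000000000000888881111111111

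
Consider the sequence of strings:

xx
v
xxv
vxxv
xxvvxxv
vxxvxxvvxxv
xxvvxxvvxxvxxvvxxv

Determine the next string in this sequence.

This is a Fibonacci-style word recurrence s(k) = s(k−2)·s(k−1): e.g. xx·v = xxv.
Continuing: vxxvxxvvxxv · xxvvxxvvxxvxxvvxxv gives term 8.

vxxvxxvvxxvxxvvxxvvxxvxxvvxxv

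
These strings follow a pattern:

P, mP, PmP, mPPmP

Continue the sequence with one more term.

PmPmPPmP

Each term (from the third on) is the two preceding terms concatenated in order: term 3 = P·mP = PmP.
Continuing: PmP · mPPmP gives term 5.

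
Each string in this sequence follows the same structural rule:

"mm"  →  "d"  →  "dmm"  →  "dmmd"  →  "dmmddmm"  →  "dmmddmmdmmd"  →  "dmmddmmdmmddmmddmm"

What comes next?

From term 3 onward, concatenate the last term with the second-to-last: d·mm = dmm, dmm·d = dmmd, …
Continuing: dmmddmmdmmddmmddmm · dmmddmmdmmd gives term 8.

dmmddmmdmmddmmddmmdmmddmmdmmd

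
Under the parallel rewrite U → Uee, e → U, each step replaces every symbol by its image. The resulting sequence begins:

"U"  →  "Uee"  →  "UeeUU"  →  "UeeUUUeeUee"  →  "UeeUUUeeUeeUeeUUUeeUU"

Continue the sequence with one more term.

UeeUUUeeUeeUeeUUUeeUUUeeUUUeeUeeUeeUUUeeUee

φ(UeeUUUeeUeeUeeUUUeeUU) expands symbol-by-symbol to Uee U U Uee Uee Uee U U Uee U U Uee U U Uee Uee Uee U U Uee Uee; joining the 21 pieces gives the next term.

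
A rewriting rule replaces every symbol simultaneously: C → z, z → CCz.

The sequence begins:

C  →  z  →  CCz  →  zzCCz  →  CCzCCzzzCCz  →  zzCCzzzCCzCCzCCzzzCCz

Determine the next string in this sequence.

Applying the rule to each of the 21 symbols of zzCCzzzCCzCCzCCzzzCCz gives the pieces CCz CCz z z CCz CCz CCz z z CCz z z CCz z z CCz CCz CCz z z CCz, which concatenate to the answer.

CCzCCzzzCCzCCzCCzzzCCzzzCCzzzCCzCCzCCzzzCCz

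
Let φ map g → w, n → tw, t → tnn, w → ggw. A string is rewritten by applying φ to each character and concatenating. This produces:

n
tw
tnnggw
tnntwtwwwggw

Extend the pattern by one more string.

tnntwtwtnnggwtnnggwggwggwwwggw

Expanding tnntwtwwwggw: t→tnn, n→tw, n→tw, t→tnn, w→ggw, t→tnn, w→ggw, w→ggw, w→ggw, g→w, g→w, w→ggw. Concatenated: tnn tw tw tnn ggw tnn ggw ggw ggw w w ggw.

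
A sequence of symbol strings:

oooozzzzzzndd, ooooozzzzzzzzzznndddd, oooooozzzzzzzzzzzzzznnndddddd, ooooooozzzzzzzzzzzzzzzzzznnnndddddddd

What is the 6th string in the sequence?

ooooooooozzzzzzzzzzzzzzzzzzzzzzzzzznnnnnndddddddddddd

Reading off run lengths: o runs 4, 5, 6, 7; z runs 6, 10, 14, 18; n runs 1, 2, 3, 4; d runs 2, 4, 6, 8 — each is linear in n, where the shown terms are n = 2, 3, 4, 5.
For term 6, n = 7, so the run lengths are 9, 26, 6, 12.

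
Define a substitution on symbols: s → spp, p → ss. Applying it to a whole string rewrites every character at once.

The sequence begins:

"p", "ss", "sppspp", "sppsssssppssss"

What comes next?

Rewriting the 14 symbols of sppsssssppssss one by one yields spp ss ss spp spp spp spp spp ss ss spp spp spp spp; concatenated:

sppsssssppsppsppsppsppsssssppsppsppspp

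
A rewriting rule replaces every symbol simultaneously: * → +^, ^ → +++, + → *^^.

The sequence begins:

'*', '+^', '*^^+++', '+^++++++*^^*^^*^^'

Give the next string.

*^^+++*^^*^^*^^*^^*^^*^^+^+++++++^+++++++^++++++

φ(+^++++++*^^*^^*^^) expands symbol-by-symbol to *^^ +++ *^^ *^^ *^^ *^^ *^^ *^^ +^ +++ +++ +^ +++ +++ +^ +++ +++; joining the 17 pieces gives the next term.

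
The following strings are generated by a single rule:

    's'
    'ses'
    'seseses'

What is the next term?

Every step duplicates the string with 'e' between the halves.
Doubling seseses with 'e' between the halves:

seseseseseseses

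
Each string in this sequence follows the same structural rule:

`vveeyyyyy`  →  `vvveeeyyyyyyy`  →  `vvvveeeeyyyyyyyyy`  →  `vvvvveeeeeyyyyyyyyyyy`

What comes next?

The n-th term is n v's then n e's then 2n+1 y's, where the shown terms are n = 2, 3, 4, 5.
Setting n = 6 gives 6, 6, 13 characters in each block.

vvvvvveeeeeeyyyyyyyyyyyyy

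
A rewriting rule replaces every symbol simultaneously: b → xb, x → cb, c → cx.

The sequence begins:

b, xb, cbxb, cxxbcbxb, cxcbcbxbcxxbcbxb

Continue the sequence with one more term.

Rewriting the 16 symbols of cxcbcbxbcxxbcbxb one by one yields cx cb cx xb cx xb cb xb cx cb cb xb cx xb cb xb; concatenated:

cxcbcxxbcxxbcbxbcxcbcbxbcxxbcbxb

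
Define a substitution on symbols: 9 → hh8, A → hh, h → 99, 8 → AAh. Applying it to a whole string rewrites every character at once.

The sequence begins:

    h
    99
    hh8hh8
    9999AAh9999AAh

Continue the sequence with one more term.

hh8hh8hh8hh8hhhh99hh8hh8hh8hh8hhhh99

Applying the rule to each of the 14 symbols of 9999AAh9999AAh gives the pieces hh8 hh8 hh8 hh8 hh hh 99 hh8 hh8 hh8 hh8 hh hh 99, which concatenate to the answer.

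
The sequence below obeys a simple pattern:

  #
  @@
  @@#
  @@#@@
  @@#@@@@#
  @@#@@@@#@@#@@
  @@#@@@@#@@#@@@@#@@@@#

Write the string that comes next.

@@#@@@@#@@#@@@@#@@@@#@@#@@@@#@@#@@

From term 3 onward, concatenate the last term with the second-to-last: @@·# = @@#, @@#·@@ = @@#@@, …
So term 8 is @@#@@@@#@@#@@@@#@@@@#·@@#@@@@#@@#@@.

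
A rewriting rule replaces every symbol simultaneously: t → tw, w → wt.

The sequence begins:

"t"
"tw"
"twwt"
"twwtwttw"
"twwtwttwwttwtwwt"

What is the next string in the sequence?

Rewriting the 16 symbols of twwtwttwwttwtwwt one by one yields tw wt wt tw wt tw tw wt wt tw tw wt tw wt wt tw; concatenated:

twwtwttwwttwtwwtwttwtwwttwwtwttw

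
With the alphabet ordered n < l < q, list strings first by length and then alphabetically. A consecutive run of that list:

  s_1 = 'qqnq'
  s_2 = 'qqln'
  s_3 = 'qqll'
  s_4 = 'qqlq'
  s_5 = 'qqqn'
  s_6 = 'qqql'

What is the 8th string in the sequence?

Continuing the enumeration 2 steps past qqql: qqql → qqqq → (answer).

nnnnn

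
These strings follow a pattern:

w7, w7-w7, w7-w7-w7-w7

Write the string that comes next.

Every step duplicates the string with '-' between the halves.
One more doubling of w7-w7-w7-w7 gives the answer.

w7-w7-w7-w7-w7-w7-w7-w7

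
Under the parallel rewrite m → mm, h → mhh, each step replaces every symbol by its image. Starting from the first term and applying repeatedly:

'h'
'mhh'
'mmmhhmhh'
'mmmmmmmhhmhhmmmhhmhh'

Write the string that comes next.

mmmmmmmmmmmmmmmhhmhhmmmhhmhhmmmmmmmhhmhhmmmhhmhh

φ(mmmmmmmhhmhhmmmhhmhh) expands symbol-by-symbol to mm mm mm mm mm mm mm mhh mhh mm mhh mhh mm mm mm mhh mhh mm mhh mhh; joining the 20 pieces gives the next term.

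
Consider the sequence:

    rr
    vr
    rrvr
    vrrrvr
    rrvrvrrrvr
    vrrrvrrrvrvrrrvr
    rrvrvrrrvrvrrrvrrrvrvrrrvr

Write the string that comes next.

This is a Fibonacci-style word recurrence s(k) = s(k−2)·s(k−1): e.g. rr·vr = rrvr.
So term 8 is vrrrvrrrvrvrrrvr·rrvrvrrrvrvrrrvrrrvrvrrrvr.

vrrrvrrrvrvrrrvrrrvrvrrrvrvrrrvrrrvrvrrrvr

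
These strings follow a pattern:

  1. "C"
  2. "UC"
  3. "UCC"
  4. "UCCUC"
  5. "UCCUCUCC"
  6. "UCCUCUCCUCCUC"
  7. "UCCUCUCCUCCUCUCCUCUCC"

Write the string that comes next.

Each term (from the third on) is the previous term followed by the one before it: term 3 = UC·C = UCC.
The next term joins UCCUCUCCUCCUCUCCUCUCC and UCCUCUCCUCCUC.

UCCUCUCCUCCUCUCCUCUCCUCCUCUCCUCCUC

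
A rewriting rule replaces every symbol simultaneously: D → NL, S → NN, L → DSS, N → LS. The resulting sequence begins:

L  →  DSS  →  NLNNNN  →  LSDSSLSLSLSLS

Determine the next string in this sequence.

DSSNNNLNNNNDSSNNDSSNNDSSNNDSSNN

Applying the rule to each of the 13 symbols of LSDSSLSLSLSLS gives the pieces DSS NN NL NN NN DSS NN DSS NN DSS NN DSS NN, which concatenate to the answer.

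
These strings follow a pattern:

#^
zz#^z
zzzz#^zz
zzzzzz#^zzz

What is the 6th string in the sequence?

zzzzzzzzzz#^zzzzz

Each term wraps the previous one in zz on the left and z on the right.
From zzzzzz#^zzz, 2 further steps: zzzzzz#^zzz → zzzzzzzz#^zzzz → (answer).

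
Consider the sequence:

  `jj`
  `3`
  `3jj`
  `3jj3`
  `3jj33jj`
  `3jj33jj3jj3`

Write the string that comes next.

3jj33jj3jj33jj33jj

This is a Fibonacci-style word recurrence s(k) = s(k−1)·s(k−2): e.g. 3·jj = 3jj.
The next term joins 3jj33jj3jj3 and 3jj33jj.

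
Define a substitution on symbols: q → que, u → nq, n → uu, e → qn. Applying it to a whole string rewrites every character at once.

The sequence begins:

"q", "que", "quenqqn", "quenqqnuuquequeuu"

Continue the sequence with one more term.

Rewriting the 17 symbols of quenqqnuuquequeuu one by one yields que nq qn uu que que uu nq nq que nq qn que nq qn nq nq; concatenated:

quenqqnuuquequeuunqnqquenqqnquenqqnnqnq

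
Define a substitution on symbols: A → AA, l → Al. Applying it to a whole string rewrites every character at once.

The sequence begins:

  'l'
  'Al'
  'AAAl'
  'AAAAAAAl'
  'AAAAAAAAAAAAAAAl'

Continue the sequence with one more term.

Rewriting the 16 symbols of AAAAAAAAAAAAAAAl one by one yields AA AA AA AA AA AA AA AA AA AA AA AA AA AA AA Al; concatenated:

AAAAAAAAAAAAAAAAAAAAAAAAAAAAAAAl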